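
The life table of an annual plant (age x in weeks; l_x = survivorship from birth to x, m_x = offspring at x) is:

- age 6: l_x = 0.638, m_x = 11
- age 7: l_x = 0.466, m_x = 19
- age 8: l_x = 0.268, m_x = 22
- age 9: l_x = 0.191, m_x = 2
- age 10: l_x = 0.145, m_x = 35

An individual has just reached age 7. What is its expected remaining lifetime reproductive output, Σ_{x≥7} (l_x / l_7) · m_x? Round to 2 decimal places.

l_7 = 0.466. Conditional survival from age 7 to x is l_x / l_7.
  x=7: (0.466/0.466) × 19 = 19.0000
  x=8: (0.268/0.466) × 22 = 12.6524
  x=9: (0.191/0.466) × 2 = 0.8197
  x=10: (0.145/0.466) × 35 = 10.8906
Sum = 19.0000 + 12.6524 + 0.8197 + 10.8906 = 43.3627

43.36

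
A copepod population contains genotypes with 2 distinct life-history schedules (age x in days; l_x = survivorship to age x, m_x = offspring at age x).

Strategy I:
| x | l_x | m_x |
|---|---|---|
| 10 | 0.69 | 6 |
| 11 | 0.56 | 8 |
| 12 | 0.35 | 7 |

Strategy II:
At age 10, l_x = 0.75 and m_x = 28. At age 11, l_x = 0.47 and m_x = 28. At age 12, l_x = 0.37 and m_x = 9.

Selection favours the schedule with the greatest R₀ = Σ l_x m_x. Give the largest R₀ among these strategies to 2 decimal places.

37.49

Strategy I: R₀ = 0.69×6 + 0.56×8 + 0.35×7 = 11.0700
Strategy II: R₀ = 0.75×28 + 0.47×28 + 0.37×9 = 37.4900
Highest R₀: strategy II with 37.4900.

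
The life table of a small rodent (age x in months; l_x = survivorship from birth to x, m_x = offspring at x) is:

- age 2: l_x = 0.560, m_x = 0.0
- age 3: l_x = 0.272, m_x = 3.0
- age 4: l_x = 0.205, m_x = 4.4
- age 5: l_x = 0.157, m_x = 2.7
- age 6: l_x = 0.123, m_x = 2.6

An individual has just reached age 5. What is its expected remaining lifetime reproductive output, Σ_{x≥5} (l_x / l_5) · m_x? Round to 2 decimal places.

l_5 = 0.157. Conditional survival from age 5 to x is l_x / l_5.
  x=5: (0.157/0.157) × 2.7 = 2.7000
  x=6: (0.123/0.157) × 2.6 = 2.0369
Sum = 2.7000 + 2.0369 = 4.7369

4.74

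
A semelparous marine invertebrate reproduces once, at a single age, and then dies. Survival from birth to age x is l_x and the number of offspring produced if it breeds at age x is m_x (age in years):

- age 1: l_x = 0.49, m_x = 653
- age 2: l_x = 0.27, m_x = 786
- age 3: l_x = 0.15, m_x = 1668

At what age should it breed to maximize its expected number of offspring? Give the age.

Expected offspring if breeding at age x = l_x × m_x:
  age 1: 0.49 × 653 = 319.970
  age 2: 0.27 × 786 = 212.220
  age 3: 0.15 × 1668 = 250.200
Maximum at age 1 (319.970).

1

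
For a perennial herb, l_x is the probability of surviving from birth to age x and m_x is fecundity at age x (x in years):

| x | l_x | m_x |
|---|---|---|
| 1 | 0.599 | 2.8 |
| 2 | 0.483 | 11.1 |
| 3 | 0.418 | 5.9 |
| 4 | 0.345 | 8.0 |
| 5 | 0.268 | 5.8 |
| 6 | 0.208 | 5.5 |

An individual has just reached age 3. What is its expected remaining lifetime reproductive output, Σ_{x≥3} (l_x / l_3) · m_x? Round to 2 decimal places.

l_3 = 0.418. Conditional survival from age 3 to x is l_x / l_3.
  x=3: (0.418/0.418) × 5.9 = 5.9000
  x=4: (0.345/0.418) × 8.0 = 6.6029
  x=5: (0.268/0.418) × 5.8 = 3.7187
  x=6: (0.208/0.418) × 5.5 = 2.7368
Sum = 5.9000 + 6.6029 + 3.7187 + 2.7368 = 18.9584

18.96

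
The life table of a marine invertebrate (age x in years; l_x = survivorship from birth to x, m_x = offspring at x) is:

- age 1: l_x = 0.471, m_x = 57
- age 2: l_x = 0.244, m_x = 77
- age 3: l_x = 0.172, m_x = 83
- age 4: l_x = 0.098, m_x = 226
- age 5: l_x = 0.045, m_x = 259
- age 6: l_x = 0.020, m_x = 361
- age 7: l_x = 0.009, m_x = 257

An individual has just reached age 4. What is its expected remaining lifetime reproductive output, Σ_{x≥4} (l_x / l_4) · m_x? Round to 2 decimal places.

l_4 = 0.098. Conditional survival from age 4 to x is l_x / l_4.
  x=4: (0.098/0.098) × 226 = 226.0000
  x=5: (0.045/0.098) × 259 = 118.9286
  x=6: (0.020/0.098) × 361 = 73.6735
  x=7: (0.009/0.098) × 257 = 23.6020
Sum = 226.0000 + 118.9286 + 73.6735 + 23.6020 = 442.2041

442.20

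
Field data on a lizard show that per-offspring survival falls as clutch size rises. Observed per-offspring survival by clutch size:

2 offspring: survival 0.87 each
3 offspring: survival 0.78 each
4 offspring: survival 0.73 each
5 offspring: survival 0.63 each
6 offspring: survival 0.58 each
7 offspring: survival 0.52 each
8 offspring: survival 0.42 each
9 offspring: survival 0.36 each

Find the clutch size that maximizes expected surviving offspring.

7

Expected surviving offspring = c × s(c):
  c=2: 2 × 0.87 = 1.740
  c=3: 3 × 0.78 = 2.340
  c=4: 4 × 0.73 = 2.920
  c=5: 5 × 0.63 = 3.150
  c=6: 6 × 0.58 = 3.480
  c=7: 7 × 0.52 = 3.640
  c=8: 8 × 0.42 = 3.360
  c=9: 9 × 0.36 = 3.240
Maximum at c = 7 (3.640 surviving offspring).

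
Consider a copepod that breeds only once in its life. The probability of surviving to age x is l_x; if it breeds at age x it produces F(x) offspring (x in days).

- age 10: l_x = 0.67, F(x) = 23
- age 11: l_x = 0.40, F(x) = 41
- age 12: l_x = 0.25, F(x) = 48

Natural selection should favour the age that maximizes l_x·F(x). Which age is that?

Expected offspring if breeding at age x = l_x × F(x):
  age 10: 0.67 × 23 = 15.410
  age 11: 0.40 × 41 = 16.400
  age 12: 0.25 × 48 = 12.000
Maximum at age 11 (16.400).

11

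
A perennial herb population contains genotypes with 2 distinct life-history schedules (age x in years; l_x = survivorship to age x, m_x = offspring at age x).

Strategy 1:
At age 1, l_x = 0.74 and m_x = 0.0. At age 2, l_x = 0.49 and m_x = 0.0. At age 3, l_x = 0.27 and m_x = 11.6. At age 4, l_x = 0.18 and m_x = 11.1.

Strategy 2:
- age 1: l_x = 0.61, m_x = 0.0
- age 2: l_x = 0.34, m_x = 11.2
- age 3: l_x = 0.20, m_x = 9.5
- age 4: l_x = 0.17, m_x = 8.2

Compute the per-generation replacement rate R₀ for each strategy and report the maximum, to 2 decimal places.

7.10

Strategy 1: R₀ = 0.74×0.0 + 0.49×0.0 + 0.27×11.6 + 0.18×11.1 = 5.1300
Strategy 2: R₀ = 0.61×0.0 + 0.34×11.2 + 0.20×9.5 + 0.17×8.2 = 7.1020
Highest R₀: strategy 2 with 7.1020.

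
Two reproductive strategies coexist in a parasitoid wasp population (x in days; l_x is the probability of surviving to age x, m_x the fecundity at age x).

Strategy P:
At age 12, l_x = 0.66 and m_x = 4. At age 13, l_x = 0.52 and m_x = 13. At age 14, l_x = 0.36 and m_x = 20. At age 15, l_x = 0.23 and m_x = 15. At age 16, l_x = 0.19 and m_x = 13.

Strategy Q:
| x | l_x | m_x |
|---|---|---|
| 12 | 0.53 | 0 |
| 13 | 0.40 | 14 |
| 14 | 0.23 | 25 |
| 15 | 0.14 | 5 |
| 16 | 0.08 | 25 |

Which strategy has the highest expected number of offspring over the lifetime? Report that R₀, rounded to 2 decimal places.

22.52

Strategy P: R₀ = 0.66×4 + 0.52×13 + 0.36×20 + 0.23×15 + 0.19×13 = 22.5200
Strategy Q: R₀ = 0.53×0 + 0.40×14 + 0.23×25 + 0.14×5 + 0.08×25 = 14.0500
Highest R₀: strategy P with 22.5200.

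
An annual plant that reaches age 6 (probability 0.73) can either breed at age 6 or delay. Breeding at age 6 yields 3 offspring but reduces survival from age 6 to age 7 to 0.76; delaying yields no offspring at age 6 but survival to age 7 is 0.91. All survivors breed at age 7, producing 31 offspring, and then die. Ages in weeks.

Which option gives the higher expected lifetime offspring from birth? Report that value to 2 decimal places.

20.59

breed at age 6: R₀ = 0.73 × (3 + 0.76 × 31) = 0.73 × 26.5600 = 19.3888
delay to age 7: R₀ = 0.73 × (0.91 × 31) = 0.73 × 28.2100 = 20.5933
Higher: delay to age 7 (20.5933).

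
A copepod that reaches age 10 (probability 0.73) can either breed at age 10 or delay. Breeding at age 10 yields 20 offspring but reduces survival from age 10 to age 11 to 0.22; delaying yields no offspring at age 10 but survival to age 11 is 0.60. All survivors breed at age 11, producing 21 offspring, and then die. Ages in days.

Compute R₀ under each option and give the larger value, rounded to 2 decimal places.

17.97

breed at age 10: R₀ = 0.73 × (20 + 0.22 × 21) = 0.73 × 24.6200 = 17.9726
delay to age 11: R₀ = 0.73 × (0.60 × 21) = 0.73 × 12.6000 = 9.1980
Higher: breed at age 10 (17.9726).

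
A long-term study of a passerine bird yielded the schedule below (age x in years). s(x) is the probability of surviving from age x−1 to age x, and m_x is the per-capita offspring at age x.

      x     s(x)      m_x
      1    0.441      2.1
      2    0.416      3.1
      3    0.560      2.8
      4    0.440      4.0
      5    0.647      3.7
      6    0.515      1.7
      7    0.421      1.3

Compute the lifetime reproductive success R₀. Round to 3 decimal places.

Survivorship from birth: l_x = s_1·s_2·…·s_x.
  l_1 = 0.44100
  l_2 = 0.18346
  l_3 = 0.10274
  l_4 = 0.04520
  l_5 = 0.02925
  l_6 = 0.01506
  l_7 = 0.00634
R₀ = Σ l_x m_x:
  age 1: 0.44100 × 2.1 = 0.9261
  age 2: 0.18346 × 3.1 = 0.5687
  age 3: 0.10274 × 2.8 = 0.2877
  age 4: 0.04520 × 4.0 = 0.1808
  age 5: 0.02925 × 3.7 = 0.1082
  age 6: 0.01506 × 1.7 = 0.0256
  age 7: 0.00634 × 1.3 = 0.0082
R₀ = 0.9261 + 0.5687 + 0.2877 + 0.1808 + 0.1082 + 0.0256 + 0.0082 = 2.1054

2.105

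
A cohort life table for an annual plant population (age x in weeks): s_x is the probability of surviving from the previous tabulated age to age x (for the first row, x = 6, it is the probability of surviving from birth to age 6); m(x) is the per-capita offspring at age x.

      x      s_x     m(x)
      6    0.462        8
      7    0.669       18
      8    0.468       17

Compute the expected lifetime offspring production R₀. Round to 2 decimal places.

Survivorship from birth: l_x = s_6·s_7·…·s_x.
  l_6 = 0.46200
  l_7 = 0.30908
  l_8 = 0.14465
R₀ = Σ l_x m(x):
  age 6: 0.46200 × 8 = 3.6960
  age 7: 0.30908 × 18 = 5.5634
  age 8: 0.14465 × 17 = 2.4590
R₀ = 3.6960 + 5.5634 + 2.4590 = 11.7185

11.72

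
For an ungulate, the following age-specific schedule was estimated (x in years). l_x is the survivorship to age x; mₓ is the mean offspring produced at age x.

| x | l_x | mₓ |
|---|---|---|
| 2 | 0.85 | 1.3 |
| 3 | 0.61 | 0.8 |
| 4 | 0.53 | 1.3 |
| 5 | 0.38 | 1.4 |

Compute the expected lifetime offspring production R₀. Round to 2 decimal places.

R₀ = Σ l_x mₓ:
  age 2: 0.85 × 1.3 = 1.1050
  age 3: 0.61 × 0.8 = 0.4880
  age 4: 0.53 × 1.3 = 0.6890
  age 5: 0.38 × 1.4 = 0.5320
R₀ = 1.1050 + 0.4880 + 0.6890 + 0.5320 = 2.8140

2.81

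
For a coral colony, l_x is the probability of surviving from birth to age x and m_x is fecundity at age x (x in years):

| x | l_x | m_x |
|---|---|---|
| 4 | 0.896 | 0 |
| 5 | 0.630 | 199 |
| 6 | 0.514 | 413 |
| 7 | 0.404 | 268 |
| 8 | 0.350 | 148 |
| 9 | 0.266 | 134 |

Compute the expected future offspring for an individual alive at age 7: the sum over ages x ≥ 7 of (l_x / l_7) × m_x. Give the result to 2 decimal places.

484.45

l_7 = 0.404. Conditional survival from age 7 to x is l_x / l_7.
  x=7: (0.404/0.404) × 268 = 268.0000
  x=8: (0.350/0.404) × 148 = 128.2178
  x=9: (0.266/0.404) × 134 = 88.2277
Sum = 268.0000 + 128.2178 + 88.2277 = 484.4455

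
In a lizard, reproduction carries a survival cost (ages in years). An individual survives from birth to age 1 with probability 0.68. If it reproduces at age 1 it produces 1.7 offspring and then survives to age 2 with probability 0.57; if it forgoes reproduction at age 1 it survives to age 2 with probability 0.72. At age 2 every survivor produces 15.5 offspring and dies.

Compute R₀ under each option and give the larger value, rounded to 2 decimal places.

breed at age 1: R₀ = 0.68 × (1.7 + 0.57 × 15.5) = 0.68 × 10.5350 = 7.1638
delay to age 2: R₀ = 0.68 × (0.72 × 15.5) = 0.68 × 11.1600 = 7.5888
Higher: delay to age 2 (7.5888).

7.59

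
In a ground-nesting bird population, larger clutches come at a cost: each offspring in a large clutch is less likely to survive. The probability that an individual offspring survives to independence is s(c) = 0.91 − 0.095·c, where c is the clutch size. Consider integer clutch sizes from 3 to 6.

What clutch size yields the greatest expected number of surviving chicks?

5

Expected surviving chicks = c × s(c):
  c=3: 3 × 0.625 = 1.875
  c=4: 4 × 0.530 = 2.120
  c=5: 5 × 0.435 = 2.175
  c=6: 6 × 0.340 = 2.040
Maximum at c = 5 (2.175 surviving chicks).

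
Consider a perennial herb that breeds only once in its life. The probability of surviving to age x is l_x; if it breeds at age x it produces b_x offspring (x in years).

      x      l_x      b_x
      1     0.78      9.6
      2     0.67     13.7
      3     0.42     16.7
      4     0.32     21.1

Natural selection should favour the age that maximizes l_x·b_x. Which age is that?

2

Expected offspring if breeding at age x = l_x × b_x:
  age 1: 0.78 × 9.6 = 7.488
  age 2: 0.67 × 13.7 = 9.179
  age 3: 0.42 × 16.7 = 7.014
  age 4: 0.32 × 21.1 = 6.752
Maximum at age 2 (9.179).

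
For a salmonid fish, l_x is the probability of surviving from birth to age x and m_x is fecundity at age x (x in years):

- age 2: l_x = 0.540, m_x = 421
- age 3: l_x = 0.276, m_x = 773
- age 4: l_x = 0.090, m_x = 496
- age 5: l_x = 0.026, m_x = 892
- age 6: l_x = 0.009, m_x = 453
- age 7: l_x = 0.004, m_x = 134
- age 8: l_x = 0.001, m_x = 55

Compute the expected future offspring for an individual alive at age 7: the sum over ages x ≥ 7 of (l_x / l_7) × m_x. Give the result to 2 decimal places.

l_7 = 0.004. Conditional survival from age 7 to x is l_x / l_7.
  x=7: (0.004/0.004) × 134 = 134.0000
  x=8: (0.001/0.004) × 55 = 13.7500
Sum = 134.0000 + 13.7500 = 147.7500

147.75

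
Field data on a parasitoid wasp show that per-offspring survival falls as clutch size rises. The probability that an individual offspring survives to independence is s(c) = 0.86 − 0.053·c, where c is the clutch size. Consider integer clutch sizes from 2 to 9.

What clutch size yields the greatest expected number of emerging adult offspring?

Expected emerging adult offspring = c × s(c):
  c=2: 2 × 0.754 = 1.508
  c=3: 3 × 0.701 = 2.103
  c=4: 4 × 0.648 = 2.592
  c=5: 5 × 0.595 = 2.975
  c=6: 6 × 0.542 = 3.252
  c=7: 7 × 0.489 = 3.423
  c=8: 8 × 0.436 = 3.488
  c=9: 9 × 0.383 = 3.447
Maximum at c = 8 (3.488 emerging adult offspring).

8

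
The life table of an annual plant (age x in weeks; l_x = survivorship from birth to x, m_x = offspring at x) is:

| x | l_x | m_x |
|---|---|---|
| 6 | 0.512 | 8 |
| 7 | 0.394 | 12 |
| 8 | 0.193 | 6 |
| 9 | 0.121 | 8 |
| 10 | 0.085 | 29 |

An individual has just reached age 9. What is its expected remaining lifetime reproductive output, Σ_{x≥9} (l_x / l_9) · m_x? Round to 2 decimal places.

28.37

l_9 = 0.121. Conditional survival from age 9 to x is l_x / l_9.
  x=9: (0.121/0.121) × 8 = 8.0000
  x=10: (0.085/0.121) × 29 = 20.3719
Sum = 8.0000 + 20.3719 = 28.3719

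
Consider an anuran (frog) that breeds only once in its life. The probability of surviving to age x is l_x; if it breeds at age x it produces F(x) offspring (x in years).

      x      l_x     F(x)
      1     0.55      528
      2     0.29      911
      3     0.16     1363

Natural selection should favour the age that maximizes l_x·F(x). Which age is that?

1

Expected offspring if breeding at age x = l_x × F(x):
  age 1: 0.55 × 528 = 290.400
  age 2: 0.29 × 911 = 264.190
  age 3: 0.16 × 1363 = 218.080
Maximum at age 1 (290.400).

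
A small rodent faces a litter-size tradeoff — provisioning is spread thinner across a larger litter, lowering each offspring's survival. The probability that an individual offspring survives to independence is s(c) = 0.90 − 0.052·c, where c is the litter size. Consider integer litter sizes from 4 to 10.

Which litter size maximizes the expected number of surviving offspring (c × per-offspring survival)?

Expected surviving offspring = c × s(c):
  c=4: 4 × 0.692 = 2.768
  c=5: 5 × 0.640 = 3.200
  c=6: 6 × 0.588 = 3.528
  c=7: 7 × 0.536 = 3.752
  c=8: 8 × 0.484 = 3.872
  c=9: 9 × 0.432 = 3.888
  c=10: 10 × 0.380 = 3.800
Maximum at c = 9 (3.888 surviving offspring).

9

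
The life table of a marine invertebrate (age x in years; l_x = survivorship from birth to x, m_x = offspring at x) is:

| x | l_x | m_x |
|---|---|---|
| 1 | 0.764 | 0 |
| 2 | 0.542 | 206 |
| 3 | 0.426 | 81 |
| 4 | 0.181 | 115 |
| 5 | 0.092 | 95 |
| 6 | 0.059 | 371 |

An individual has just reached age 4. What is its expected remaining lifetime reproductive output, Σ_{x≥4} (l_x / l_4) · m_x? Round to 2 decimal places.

284.22

l_4 = 0.181. Conditional survival from age 4 to x is l_x / l_4.
  x=4: (0.181/0.181) × 115 = 115.0000
  x=5: (0.092/0.181) × 95 = 48.2873
  x=6: (0.059/0.181) × 371 = 120.9337
Sum = 115.0000 + 48.2873 + 120.9337 = 284.2210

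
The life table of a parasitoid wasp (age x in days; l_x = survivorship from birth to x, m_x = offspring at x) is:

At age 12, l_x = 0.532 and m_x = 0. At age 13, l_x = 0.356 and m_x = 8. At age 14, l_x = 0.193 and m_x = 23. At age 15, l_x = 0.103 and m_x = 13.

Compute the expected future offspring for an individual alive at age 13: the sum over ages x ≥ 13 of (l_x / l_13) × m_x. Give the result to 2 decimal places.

24.23

l_13 = 0.356. Conditional survival from age 13 to x is l_x / l_13.
  x=13: (0.356/0.356) × 8 = 8.0000
  x=14: (0.193/0.356) × 23 = 12.4691
  x=15: (0.103/0.356) × 13 = 3.7612
Sum = 8.0000 + 12.4691 + 3.7612 = 24.2303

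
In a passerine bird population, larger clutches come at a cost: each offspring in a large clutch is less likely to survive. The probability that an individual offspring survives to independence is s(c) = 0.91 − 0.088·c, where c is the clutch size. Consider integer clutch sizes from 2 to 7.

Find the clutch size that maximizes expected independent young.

Expected independent young = c × s(c):
  c=2: 2 × 0.734 = 1.468
  c=3: 3 × 0.646 = 1.938
  c=4: 4 × 0.558 = 2.232
  c=5: 5 × 0.470 = 2.350
  c=6: 6 × 0.382 = 2.292
  c=7: 7 × 0.294 = 2.058
Maximum at c = 5 (2.350 independent young).

5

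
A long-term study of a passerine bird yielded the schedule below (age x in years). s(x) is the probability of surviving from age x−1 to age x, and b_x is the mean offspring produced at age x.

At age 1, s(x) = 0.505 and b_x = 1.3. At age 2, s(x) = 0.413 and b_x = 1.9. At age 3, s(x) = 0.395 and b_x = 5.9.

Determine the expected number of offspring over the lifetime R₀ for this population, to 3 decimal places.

Survivorship from birth: l_x = s_1·s_2·…·s_x.
  l_1 = 0.50500
  l_2 = 0.20857
  l_3 = 0.08238
R₀ = Σ l_x b_x:
  age 1: 0.50500 × 1.3 = 0.6565
  age 2: 0.20857 × 1.9 = 0.3963
  age 3: 0.08238 × 5.9 = 0.4860
R₀ = 0.6565 + 0.3963 + 0.4860 = 1.5388

1.539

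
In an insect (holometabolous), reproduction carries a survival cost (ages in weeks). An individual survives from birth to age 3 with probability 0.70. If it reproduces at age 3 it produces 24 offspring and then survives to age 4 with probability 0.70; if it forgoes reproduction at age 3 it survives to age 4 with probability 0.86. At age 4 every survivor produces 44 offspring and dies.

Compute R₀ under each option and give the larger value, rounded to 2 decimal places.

breed at age 3: R₀ = 0.70 × (24 + 0.70 × 44) = 0.70 × 54.8000 = 38.3600
delay to age 4: R₀ = 0.70 × (0.86 × 44) = 0.70 × 37.8400 = 26.4880
Higher: breed at age 3 (38.3600).

38.36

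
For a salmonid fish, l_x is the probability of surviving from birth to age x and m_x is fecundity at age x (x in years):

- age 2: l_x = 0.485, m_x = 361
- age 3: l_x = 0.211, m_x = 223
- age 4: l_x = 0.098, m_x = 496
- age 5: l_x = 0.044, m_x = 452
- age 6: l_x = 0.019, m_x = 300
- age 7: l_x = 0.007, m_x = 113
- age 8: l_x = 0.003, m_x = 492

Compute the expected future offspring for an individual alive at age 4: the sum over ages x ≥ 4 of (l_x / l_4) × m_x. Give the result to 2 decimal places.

780.23

l_4 = 0.098. Conditional survival from age 4 to x is l_x / l_4.
  x=4: (0.098/0.098) × 496 = 496.0000
  x=5: (0.044/0.098) × 452 = 202.9388
  x=6: (0.019/0.098) × 300 = 58.1633
  x=7: (0.007/0.098) × 113 = 8.0714
  x=8: (0.003/0.098) × 492 = 15.0612
Sum = 496.0000 + 202.9388 + 58.1633 + 8.0714 + 15.0612 = 780.2347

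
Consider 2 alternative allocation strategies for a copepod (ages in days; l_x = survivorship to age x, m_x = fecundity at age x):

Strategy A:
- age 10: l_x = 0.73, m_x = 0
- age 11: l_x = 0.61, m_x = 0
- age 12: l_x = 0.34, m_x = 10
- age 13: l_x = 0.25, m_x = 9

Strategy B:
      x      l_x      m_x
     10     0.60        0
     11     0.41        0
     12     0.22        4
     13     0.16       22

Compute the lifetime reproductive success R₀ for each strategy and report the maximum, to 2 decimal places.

Strategy A: R₀ = 0.73×0 + 0.61×0 + 0.34×10 + 0.25×9 = 5.6500
Strategy B: R₀ = 0.60×0 + 0.41×0 + 0.22×4 + 0.16×22 = 4.4000
Highest R₀: strategy A with 5.6500.

5.65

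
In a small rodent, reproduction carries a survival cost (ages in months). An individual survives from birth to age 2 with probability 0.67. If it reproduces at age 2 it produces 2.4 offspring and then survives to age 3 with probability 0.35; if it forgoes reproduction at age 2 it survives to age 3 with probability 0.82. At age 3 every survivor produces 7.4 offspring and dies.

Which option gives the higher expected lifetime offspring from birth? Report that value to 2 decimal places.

breed at age 2: R₀ = 0.67 × (2.4 + 0.35 × 7.4) = 0.67 × 4.9900 = 3.3433
delay to age 3: R₀ = 0.67 × (0.82 × 7.4) = 0.67 × 6.0680 = 4.0656
Higher: delay to age 3 (4.0656).

4.07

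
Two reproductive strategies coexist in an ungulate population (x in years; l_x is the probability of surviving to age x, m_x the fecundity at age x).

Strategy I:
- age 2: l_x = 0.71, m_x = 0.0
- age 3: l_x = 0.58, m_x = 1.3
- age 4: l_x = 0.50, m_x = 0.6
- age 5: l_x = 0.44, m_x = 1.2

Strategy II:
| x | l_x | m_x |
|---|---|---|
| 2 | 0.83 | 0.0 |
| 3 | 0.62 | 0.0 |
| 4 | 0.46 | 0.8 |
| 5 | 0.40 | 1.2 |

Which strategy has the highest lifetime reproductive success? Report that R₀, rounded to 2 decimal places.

1.58

Strategy I: R₀ = 0.71×0.0 + 0.58×1.3 + 0.50×0.6 + 0.44×1.2 = 1.5820
Strategy II: R₀ = 0.83×0.0 + 0.62×0.0 + 0.46×0.8 + 0.40×1.2 = 0.8480
Highest R₀: strategy I with 1.5820.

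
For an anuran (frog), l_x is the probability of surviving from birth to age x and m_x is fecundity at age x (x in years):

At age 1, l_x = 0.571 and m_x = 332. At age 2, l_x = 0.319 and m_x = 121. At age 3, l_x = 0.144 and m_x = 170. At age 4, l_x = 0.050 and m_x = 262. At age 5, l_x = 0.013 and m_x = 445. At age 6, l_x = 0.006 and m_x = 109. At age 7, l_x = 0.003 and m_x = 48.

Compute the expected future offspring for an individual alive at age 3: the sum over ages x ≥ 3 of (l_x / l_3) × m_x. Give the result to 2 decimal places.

l_3 = 0.144. Conditional survival from age 3 to x is l_x / l_3.
  x=3: (0.144/0.144) × 170 = 170.0000
  x=4: (0.050/0.144) × 262 = 90.9722
  x=5: (0.013/0.144) × 445 = 40.1736
  x=6: (0.006/0.144) × 109 = 4.5417
  x=7: (0.003/0.144) × 48 = 1.0000
Sum = 170.0000 + 90.9722 + 40.1736 + 4.5417 + 1.0000 = 306.6875

306.69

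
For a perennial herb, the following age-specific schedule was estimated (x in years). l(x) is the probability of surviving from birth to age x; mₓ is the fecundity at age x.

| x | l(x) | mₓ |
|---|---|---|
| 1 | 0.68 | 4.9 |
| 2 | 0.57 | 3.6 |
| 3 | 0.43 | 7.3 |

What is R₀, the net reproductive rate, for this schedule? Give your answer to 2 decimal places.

R₀ = Σ l(x) mₓ:
  age 1: 0.68 × 4.9 = 3.3320
  age 2: 0.57 × 3.6 = 2.0520
  age 3: 0.43 × 7.3 = 3.1390
R₀ = 3.3320 + 2.0520 + 3.1390 = 8.5230

8.52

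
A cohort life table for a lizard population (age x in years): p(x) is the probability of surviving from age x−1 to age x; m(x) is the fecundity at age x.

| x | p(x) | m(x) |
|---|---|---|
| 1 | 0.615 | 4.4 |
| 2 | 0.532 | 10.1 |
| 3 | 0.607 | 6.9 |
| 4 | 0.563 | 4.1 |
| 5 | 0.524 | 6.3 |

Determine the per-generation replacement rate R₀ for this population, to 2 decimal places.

Survivorship from birth: l_x = p_1·p_2·…·p_x.
  l_1 = 0.61500
  l_2 = 0.32718
  l_3 = 0.19860
  l_4 = 0.11181
  l_5 = 0.05859
R₀ = Σ l_x m(x):
  age 1: 0.61500 × 4.4 = 2.7060
  age 2: 0.32718 × 10.1 = 3.3045
  age 3: 0.19860 × 6.9 = 1.3703
  age 4: 0.11181 × 4.1 = 0.4584
  age 5: 0.05859 × 6.3 = 0.3691
R₀ = 2.7060 + 3.3045 + 1.3703 + 0.4584 + 0.3691 = 8.2084

8.21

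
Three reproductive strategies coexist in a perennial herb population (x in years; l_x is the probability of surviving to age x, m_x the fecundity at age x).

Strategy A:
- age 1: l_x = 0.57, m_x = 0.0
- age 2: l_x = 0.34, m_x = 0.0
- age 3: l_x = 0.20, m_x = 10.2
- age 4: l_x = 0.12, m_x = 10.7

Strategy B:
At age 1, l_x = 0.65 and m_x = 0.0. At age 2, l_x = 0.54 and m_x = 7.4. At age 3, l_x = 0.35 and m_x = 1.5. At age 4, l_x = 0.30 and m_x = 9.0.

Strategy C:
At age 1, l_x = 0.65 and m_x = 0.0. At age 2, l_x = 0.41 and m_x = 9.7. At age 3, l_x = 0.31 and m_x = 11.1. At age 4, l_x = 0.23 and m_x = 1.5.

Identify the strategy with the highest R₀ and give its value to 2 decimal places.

Strategy A: R₀ = 0.57×0.0 + 0.34×0.0 + 0.20×10.2 + 0.12×10.7 = 3.3240
Strategy B: R₀ = 0.65×0.0 + 0.54×7.4 + 0.35×1.5 + 0.30×9.0 = 7.2210
Strategy C: R₀ = 0.65×0.0 + 0.41×9.7 + 0.31×11.1 + 0.23×1.5 = 7.7630
Highest R₀: strategy C with 7.7630.

7.76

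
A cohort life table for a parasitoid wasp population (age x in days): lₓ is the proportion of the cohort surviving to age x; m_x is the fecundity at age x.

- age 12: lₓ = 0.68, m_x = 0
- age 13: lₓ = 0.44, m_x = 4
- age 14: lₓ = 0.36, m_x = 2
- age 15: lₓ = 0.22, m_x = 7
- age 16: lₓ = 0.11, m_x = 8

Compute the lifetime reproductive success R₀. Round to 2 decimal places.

4.90

R₀ = Σ lₓ m_x:
  age 12: 0.68 × 0 = 0.0000
  age 13: 0.44 × 4 = 1.7600
  age 14: 0.36 × 2 = 0.7200
  age 15: 0.22 × 7 = 1.5400
  age 16: 0.11 × 8 = 0.8800
R₀ = 0.0000 + 1.7600 + 0.7200 + 1.5400 + 0.8800 = 4.9000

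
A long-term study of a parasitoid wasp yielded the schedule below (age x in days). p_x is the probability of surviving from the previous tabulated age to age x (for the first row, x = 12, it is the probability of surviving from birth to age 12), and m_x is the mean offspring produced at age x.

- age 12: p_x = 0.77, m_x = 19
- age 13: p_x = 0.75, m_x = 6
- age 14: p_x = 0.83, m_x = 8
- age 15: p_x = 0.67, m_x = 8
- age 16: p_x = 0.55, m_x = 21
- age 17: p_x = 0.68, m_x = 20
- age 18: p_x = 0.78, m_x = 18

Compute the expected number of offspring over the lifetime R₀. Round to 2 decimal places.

32.30

Survivorship from birth: l_x = p_12·p_13·…·p_x.
  l_12 = 0.77000
  l_13 = 0.57750
  l_14 = 0.47933
  l_15 = 0.32115
  l_16 = 0.17663
  l_17 = 0.12011
  l_18 = 0.09369
R₀ = Σ l_x m_x:
  age 12: 0.77000 × 19 = 14.6300
  age 13: 0.57750 × 6 = 3.4650
  age 14: 0.47933 × 8 = 3.8346
  age 15: 0.32115 × 8 = 2.5692
  age 16: 0.17663 × 21 = 3.7092
  age 17: 0.12011 × 20 = 2.4022
  age 18: 0.09369 × 18 = 1.6864
R₀ = 14.6300 + 3.4650 + 3.8346 + 2.5692 + 3.7092 + 2.4022 + 1.6864 = 32.2967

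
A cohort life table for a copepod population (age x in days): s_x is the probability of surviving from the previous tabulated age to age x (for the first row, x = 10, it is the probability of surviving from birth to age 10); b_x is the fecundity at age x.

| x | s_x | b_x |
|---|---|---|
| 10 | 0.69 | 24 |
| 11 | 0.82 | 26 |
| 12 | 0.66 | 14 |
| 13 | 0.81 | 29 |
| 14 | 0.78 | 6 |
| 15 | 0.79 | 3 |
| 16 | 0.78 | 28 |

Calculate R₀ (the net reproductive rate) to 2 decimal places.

Survivorship from birth: l_x = s_10·s_11·…·s_x.
  l_10 = 0.69000
  l_11 = 0.56580
  l_12 = 0.37343
  l_13 = 0.30248
  l_14 = 0.23593
  l_15 = 0.18639
  l_16 = 0.14538
R₀ = Σ l_x b_x:
  age 10: 0.69000 × 24 = 16.5600
  age 11: 0.56580 × 26 = 14.7108
  age 12: 0.37343 × 14 = 5.2280
  age 13: 0.30248 × 29 = 8.7719
  age 14: 0.23593 × 6 = 1.4156
  age 15: 0.18639 × 3 = 0.5592
  age 16: 0.14538 × 28 = 4.0706
R₀ = 16.5600 + 14.7108 + 5.2280 + 8.7719 + 1.4156 + 0.5592 + 4.0706 = 51.3161

51.32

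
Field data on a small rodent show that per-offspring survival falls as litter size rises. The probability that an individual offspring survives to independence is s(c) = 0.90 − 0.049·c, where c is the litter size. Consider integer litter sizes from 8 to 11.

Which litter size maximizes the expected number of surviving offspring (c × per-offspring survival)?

Expected surviving offspring = c × s(c):
  c=8: 8 × 0.508 = 4.064
  c=9: 9 × 0.459 = 4.131
  c=10: 10 × 0.410 = 4.100
  c=11: 11 × 0.361 = 3.971
Maximum at c = 9 (4.131 surviving offspring).

9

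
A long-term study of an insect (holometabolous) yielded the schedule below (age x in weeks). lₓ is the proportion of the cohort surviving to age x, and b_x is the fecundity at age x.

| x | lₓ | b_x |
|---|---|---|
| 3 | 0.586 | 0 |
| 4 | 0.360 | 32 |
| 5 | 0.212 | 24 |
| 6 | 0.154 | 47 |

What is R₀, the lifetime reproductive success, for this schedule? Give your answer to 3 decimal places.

R₀ = Σ lₓ b_x:
  age 3: 0.586 × 0 = 0.0000
  age 4: 0.360 × 32 = 11.5200
  age 5: 0.212 × 24 = 5.0880
  age 6: 0.154 × 47 = 7.2380
R₀ = 0.0000 + 11.5200 + 5.0880 + 7.2380 = 23.8460

23.846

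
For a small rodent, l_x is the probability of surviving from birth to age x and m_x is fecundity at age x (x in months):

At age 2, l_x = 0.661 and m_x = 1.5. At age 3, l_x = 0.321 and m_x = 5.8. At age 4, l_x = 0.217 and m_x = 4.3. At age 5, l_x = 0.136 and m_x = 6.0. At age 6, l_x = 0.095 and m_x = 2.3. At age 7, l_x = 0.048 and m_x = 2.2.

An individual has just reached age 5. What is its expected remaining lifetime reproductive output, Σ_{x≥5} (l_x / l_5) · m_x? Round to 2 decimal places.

l_5 = 0.136. Conditional survival from age 5 to x is l_x / l_5.
  x=5: (0.136/0.136) × 6.0 = 6.0000
  x=6: (0.095/0.136) × 2.3 = 1.6066
  x=7: (0.048/0.136) × 2.2 = 0.7765
Sum = 6.0000 + 1.6066 + 0.7765 = 8.3831

8.38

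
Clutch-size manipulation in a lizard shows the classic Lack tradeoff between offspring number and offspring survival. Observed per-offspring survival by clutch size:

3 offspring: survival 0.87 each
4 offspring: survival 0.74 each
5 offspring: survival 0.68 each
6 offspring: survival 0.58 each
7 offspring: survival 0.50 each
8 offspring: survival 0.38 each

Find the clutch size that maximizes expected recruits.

Expected recruits = c × s(c):
  c=3: 3 × 0.87 = 2.610
  c=4: 4 × 0.74 = 2.960
  c=5: 5 × 0.68 = 3.400
  c=6: 6 × 0.58 = 3.480
  c=7: 7 × 0.50 = 3.500
  c=8: 8 × 0.38 = 3.040
Maximum at c = 7 (3.500 recruits).

7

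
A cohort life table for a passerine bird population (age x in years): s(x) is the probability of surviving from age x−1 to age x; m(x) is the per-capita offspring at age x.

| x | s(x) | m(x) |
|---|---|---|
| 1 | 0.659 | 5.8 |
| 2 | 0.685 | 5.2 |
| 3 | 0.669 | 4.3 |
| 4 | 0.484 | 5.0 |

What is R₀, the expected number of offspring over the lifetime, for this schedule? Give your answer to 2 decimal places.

8.20

Survivorship from birth: l_x = s_1·s_2·…·s_x.
  l_1 = 0.65900
  l_2 = 0.45142
  l_3 = 0.30200
  l_4 = 0.14617
R₀ = Σ l_x m(x):
  age 1: 0.65900 × 5.8 = 3.8222
  age 2: 0.45142 × 5.2 = 2.3474
  age 3: 0.30200 × 4.3 = 1.2986
  age 4: 0.14617 × 5.0 = 0.7308
R₀ = 3.8222 + 2.3474 + 1.2986 + 0.7308 = 8.1990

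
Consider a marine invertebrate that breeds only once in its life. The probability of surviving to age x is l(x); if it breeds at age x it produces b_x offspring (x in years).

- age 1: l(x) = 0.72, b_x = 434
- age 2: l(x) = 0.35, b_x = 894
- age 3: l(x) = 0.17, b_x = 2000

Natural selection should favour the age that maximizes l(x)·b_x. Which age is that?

Expected offspring if breeding at age x = l(x) × b_x:
  age 1: 0.72 × 434 = 312.480
  age 2: 0.35 × 894 = 312.900
  age 3: 0.17 × 2000 = 340.000
Maximum at age 3 (340.000).

3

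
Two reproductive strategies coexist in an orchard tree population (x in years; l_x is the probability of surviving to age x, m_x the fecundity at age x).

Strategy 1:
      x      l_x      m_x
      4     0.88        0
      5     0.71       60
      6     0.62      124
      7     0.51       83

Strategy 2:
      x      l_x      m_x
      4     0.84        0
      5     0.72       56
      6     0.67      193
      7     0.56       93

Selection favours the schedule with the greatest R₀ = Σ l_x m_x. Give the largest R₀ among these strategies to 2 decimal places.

221.71

Strategy 1: R₀ = 0.88×0 + 0.71×60 + 0.62×124 + 0.51×83 = 161.8100
Strategy 2: R₀ = 0.84×0 + 0.72×56 + 0.67×193 + 0.56×93 = 221.7100
Highest R₀: strategy 2 with 221.7100.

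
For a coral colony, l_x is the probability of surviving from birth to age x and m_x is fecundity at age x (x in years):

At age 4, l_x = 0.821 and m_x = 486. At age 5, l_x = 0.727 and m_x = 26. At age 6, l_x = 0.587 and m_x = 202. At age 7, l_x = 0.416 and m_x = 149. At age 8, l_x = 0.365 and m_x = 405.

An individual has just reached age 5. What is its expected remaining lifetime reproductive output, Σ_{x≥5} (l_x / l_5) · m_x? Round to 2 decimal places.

477.70

l_5 = 0.727. Conditional survival from age 5 to x is l_x / l_5.
  x=5: (0.727/0.727) × 26 = 26.0000
  x=6: (0.587/0.727) × 202 = 163.1004
  x=7: (0.416/0.727) × 149 = 85.2600
  x=8: (0.365/0.727) × 405 = 203.3356
Sum = 26.0000 + 163.1004 + 85.2600 + 203.3356 = 477.6960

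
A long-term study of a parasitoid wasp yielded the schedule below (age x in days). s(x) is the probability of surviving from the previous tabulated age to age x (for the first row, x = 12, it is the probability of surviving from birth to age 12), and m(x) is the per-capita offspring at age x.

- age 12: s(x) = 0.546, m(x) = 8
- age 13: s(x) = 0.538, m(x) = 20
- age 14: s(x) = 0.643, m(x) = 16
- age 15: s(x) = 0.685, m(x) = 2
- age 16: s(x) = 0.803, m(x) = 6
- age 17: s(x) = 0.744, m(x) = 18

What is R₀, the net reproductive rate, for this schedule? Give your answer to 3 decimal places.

Survivorship from birth: l_x = s_12·s_13·…·s_x.
  l_12 = 0.54600
  l_13 = 0.29375
  l_14 = 0.18888
  l_15 = 0.12938
  l_16 = 0.10389
  l_17 = 0.07730
R₀ = Σ l_x m(x):
  age 12: 0.54600 × 8 = 4.3680
  age 13: 0.29375 × 20 = 5.8750
  age 14: 0.18888 × 16 = 3.0221
  age 15: 0.12938 × 2 = 0.2588
  age 16: 0.10389 × 6 = 0.6233
  age 17: 0.07730 × 18 = 1.3914
R₀ = 4.3680 + 5.8750 + 3.0221 + 0.2588 + 0.6233 + 1.3914 = 15.5386

15.539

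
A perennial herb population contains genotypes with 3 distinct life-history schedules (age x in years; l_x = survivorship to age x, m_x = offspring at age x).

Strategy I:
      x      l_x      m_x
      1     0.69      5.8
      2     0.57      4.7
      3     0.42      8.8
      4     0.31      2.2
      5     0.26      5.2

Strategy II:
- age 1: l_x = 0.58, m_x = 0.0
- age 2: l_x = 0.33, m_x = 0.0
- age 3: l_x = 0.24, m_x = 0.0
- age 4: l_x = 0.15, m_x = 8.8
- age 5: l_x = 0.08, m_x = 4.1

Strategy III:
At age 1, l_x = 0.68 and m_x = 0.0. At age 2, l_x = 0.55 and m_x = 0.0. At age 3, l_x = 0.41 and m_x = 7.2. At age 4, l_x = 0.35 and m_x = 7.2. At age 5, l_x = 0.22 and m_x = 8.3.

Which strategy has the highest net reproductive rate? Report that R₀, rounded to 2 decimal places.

12.41

Strategy I: R₀ = 0.69×5.8 + 0.57×4.7 + 0.42×8.8 + 0.31×2.2 + 0.26×5.2 = 12.4110
Strategy II: R₀ = 0.58×0.0 + 0.33×0.0 + 0.24×0.0 + 0.15×8.8 + 0.08×4.1 = 1.6480
Strategy III: R₀ = 0.68×0.0 + 0.55×0.0 + 0.41×7.2 + 0.35×7.2 + 0.22×8.3 = 7.2980
Highest R₀: strategy I with 12.4110.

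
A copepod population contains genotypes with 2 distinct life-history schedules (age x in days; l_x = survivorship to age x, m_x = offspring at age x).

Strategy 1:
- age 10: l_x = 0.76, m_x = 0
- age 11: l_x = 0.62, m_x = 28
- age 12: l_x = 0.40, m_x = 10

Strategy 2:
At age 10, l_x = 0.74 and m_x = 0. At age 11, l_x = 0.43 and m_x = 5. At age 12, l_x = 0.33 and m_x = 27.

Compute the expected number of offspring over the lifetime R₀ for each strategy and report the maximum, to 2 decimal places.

21.36

Strategy 1: R₀ = 0.76×0 + 0.62×28 + 0.40×10 = 21.3600
Strategy 2: R₀ = 0.74×0 + 0.43×5 + 0.33×27 = 11.0600
Highest R₀: strategy 1 with 21.3600.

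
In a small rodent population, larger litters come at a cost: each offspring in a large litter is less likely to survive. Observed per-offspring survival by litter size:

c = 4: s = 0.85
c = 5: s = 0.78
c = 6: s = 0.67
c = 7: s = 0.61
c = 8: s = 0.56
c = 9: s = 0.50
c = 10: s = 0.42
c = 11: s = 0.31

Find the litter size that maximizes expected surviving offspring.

9

Expected surviving offspring = c × s(c):
  c=4: 4 × 0.85 = 3.400
  c=5: 5 × 0.78 = 3.900
  c=6: 6 × 0.67 = 4.020
  c=7: 7 × 0.61 = 4.270
  c=8: 8 × 0.56 = 4.480
  c=9: 9 × 0.50 = 4.500
  c=10: 10 × 0.42 = 4.200
  c=11: 11 × 0.31 = 3.410
Maximum at c = 9 (4.500 surviving offspring).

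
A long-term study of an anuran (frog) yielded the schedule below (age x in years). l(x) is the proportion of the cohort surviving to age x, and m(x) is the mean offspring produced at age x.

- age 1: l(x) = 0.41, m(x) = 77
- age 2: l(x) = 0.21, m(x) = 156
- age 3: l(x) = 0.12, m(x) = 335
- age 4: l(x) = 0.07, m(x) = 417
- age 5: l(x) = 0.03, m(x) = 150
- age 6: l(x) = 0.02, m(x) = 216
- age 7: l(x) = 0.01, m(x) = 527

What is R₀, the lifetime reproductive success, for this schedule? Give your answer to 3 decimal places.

147.810

R₀ = Σ l(x) m(x):
  age 1: 0.41 × 77 = 31.5700
  age 2: 0.21 × 156 = 32.7600
  age 3: 0.12 × 335 = 40.2000
  age 4: 0.07 × 417 = 29.1900
  age 5: 0.03 × 150 = 4.5000
  age 6: 0.02 × 216 = 4.3200
  age 7: 0.01 × 527 = 5.2700
R₀ = 31.5700 + 32.7600 + 40.2000 + 29.1900 + 4.5000 + 4.3200 + 5.2700 = 147.8100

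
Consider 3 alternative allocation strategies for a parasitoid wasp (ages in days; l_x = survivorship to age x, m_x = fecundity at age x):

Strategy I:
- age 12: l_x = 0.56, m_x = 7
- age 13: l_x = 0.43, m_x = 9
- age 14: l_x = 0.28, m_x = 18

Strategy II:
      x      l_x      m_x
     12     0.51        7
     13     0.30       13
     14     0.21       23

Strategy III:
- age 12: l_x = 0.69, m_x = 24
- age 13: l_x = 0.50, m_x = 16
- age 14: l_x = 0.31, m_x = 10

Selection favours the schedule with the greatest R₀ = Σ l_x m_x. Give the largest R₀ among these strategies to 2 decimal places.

Strategy I: R₀ = 0.56×7 + 0.43×9 + 0.28×18 = 12.8300
Strategy II: R₀ = 0.51×7 + 0.30×13 + 0.21×23 = 12.3000
Strategy III: R₀ = 0.69×24 + 0.50×16 + 0.31×10 = 27.6600
Highest R₀: strategy III with 27.6600.

27.66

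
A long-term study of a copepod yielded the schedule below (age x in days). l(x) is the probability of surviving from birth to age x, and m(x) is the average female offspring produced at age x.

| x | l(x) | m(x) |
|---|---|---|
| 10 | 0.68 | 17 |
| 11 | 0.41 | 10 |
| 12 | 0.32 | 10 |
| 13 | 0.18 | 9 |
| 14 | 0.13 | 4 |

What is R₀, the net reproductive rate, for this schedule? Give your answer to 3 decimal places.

R₀ = Σ l(x) m(x):
  age 10: 0.68 × 17 = 11.5600
  age 11: 0.41 × 10 = 4.1000
  age 12: 0.32 × 10 = 3.2000
  age 13: 0.18 × 9 = 1.6200
  age 14: 0.13 × 4 = 0.5200
R₀ = 11.5600 + 4.1000 + 3.2000 + 1.6200 + 0.5200 = 21.0000

21.000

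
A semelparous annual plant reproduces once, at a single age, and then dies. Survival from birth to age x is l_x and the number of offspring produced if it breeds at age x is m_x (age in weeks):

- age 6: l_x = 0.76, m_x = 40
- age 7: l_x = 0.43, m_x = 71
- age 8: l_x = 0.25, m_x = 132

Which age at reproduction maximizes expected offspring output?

8

Expected offspring if breeding at age x = l_x × m_x:
  age 6: 0.76 × 40 = 30.400
  age 7: 0.43 × 71 = 30.530
  age 8: 0.25 × 132 = 33.000
Maximum at age 8 (33.000).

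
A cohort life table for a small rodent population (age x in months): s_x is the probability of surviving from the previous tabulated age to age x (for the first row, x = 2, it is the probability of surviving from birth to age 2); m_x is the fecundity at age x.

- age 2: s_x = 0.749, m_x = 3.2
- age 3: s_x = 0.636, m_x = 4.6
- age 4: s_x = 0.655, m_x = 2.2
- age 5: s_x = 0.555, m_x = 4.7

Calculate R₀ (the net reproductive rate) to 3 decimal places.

6.088

Survivorship from birth: l_x = s_2·s_3·…·s_x.
  l_2 = 0.74900
  l_3 = 0.47636
  l_4 = 0.31202
  l_5 = 0.17317
R₀ = Σ l_x m_x:
  age 2: 0.74900 × 3.2 = 2.3968
  age 3: 0.47636 × 4.6 = 2.1913
  age 4: 0.31202 × 2.2 = 0.6864
  age 5: 0.17317 × 4.7 = 0.8139
R₀ = 2.3968 + 2.1913 + 0.6864 + 0.8139 = 6.0884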